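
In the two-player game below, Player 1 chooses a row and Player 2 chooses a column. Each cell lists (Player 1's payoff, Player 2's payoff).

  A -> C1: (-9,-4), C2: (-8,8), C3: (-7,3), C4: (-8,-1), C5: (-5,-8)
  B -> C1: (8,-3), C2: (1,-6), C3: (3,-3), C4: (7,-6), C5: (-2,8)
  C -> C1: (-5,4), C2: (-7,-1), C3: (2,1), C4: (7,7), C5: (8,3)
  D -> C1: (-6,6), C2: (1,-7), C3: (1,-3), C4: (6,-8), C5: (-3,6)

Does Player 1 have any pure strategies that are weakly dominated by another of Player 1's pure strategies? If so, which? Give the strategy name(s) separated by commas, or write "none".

A, D

A is weakly dominated by B (C1: 8>-9, C2: 1>-8, C3: 3>-7, C4: 7>-8, C5: -2>-5).
B: no other strategy beats it everywhere (A at C1 (8>-9); C at C1 (8>-5); D at C1 (8>-6)).
Nothing dominates C: A at C1 (-5>-9); B at C5 (8>-2); D at C1 (-5>-6).
D: dominated, since B does at least as well everywhere (C1: 8>-6, C2: 1=1, C3: 3>1, C4: 7>6, C5: -2>-3).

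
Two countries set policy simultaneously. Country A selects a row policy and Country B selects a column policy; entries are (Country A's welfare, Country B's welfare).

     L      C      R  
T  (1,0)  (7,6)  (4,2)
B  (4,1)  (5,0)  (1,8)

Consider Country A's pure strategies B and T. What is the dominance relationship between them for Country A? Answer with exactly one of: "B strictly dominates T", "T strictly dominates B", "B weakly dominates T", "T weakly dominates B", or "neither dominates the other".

Compare B to T across each choice by Country B: L: 4>1, C: 5<7, R: 1<4.
B does better at L but worse at C, R; neither strategy dominates the other.

neither dominates the other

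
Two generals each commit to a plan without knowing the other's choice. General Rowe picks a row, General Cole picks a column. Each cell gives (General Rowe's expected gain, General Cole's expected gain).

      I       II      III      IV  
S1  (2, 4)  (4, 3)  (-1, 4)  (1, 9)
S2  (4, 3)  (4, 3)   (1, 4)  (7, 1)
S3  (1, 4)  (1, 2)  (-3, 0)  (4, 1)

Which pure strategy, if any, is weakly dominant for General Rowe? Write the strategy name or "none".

S2 vs S1: I: 4>2, II: 4=4, III: 1>-1, IV: 7>1.
S2 vs S3: I: 4>1, II: 4>1, III: 1>-3, IV: 7>4.
S2 is at least as good as every other strategy against every opponent action, so it is weakly dominant.

S2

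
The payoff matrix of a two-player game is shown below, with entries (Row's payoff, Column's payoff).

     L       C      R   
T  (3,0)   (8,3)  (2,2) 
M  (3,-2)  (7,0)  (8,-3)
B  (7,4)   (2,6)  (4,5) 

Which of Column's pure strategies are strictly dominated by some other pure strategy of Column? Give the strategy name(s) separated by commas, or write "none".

L, R

C strictly dominates L — T: 3>0, M: 0>-2, B: 6>4.
Nothing dominates C: L at T (3>0); R at T (3>2).
C strictly dominates R — T: 3>2, M: 0>-3, B: 6>5.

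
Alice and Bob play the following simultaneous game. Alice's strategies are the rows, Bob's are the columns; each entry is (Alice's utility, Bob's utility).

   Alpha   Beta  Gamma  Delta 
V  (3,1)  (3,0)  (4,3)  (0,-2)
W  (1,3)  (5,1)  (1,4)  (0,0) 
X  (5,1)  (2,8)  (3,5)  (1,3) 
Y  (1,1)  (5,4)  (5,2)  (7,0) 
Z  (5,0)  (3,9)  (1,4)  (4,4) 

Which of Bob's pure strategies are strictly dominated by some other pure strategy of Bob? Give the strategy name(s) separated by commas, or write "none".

Alpha, Delta

Alpha is strictly dominated by Gamma (V: 3>1, W: 4>3, X: 5>1, Y: 2>1, Z: 4>0).
Beta: no other strategy beats it everywhere (Alpha at X (8>1); Gamma at X (8>5); Delta at V (0>-2)).
Gamma: no other strategy beats it everywhere (Alpha at V (3>1); Beta at V (3>0); Delta at V (3>-2)).
Beta strictly dominates Delta — V: 0>-2, W: 1>0, X: 8>3, Y: 4>0, Z: 9>4.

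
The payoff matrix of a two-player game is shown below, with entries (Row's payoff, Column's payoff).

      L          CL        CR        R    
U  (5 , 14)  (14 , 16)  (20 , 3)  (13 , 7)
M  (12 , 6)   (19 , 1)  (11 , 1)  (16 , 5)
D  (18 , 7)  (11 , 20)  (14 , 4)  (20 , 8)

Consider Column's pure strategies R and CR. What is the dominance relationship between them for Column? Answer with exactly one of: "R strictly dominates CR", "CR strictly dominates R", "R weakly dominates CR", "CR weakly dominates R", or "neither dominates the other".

Compare R to CR across every action of Row: U: 7>3, M: 5>1, D: 8>4.
Every comparison favours R, so R strictly dominates CR.

R strictly dominates CR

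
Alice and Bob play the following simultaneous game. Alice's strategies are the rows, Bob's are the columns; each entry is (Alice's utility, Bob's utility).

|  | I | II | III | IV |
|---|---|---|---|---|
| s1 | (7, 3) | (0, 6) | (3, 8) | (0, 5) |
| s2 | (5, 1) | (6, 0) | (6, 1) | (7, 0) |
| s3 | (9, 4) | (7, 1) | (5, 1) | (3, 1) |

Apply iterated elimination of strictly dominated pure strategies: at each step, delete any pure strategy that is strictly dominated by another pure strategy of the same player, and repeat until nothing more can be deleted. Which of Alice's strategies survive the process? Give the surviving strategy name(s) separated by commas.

s2, s3

Row s1 is eliminated: s3 beats it against every remaining column (I: 9>7, II: 7>0, III: 5>3, IV: 3>0).
Column II is eliminated: I beats it against every remaining row (s2: 1>0, s3: 4>1).
Bob's strategy IV is strictly dominated by I (s2: 1>0, s3: 4>1) and is removed.
Among the remaining strategies, none is strictly dominated by another pure strategy of the same player, so the elimination stops.
Surviving strategies — Alice: {s2, s3}; Bob: {I, III}.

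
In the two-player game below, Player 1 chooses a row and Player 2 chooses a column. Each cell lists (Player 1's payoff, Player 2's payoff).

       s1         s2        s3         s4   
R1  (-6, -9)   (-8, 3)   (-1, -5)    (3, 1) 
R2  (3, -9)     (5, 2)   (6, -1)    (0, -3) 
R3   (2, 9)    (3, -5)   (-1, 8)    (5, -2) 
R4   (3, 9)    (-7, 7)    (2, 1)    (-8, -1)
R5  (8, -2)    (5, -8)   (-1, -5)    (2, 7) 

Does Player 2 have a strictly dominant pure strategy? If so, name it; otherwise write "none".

s1 fails to dominate s2 at R1 (-9<3).
s2 fails to dominate s1 at R3 (-5<9).
s3 fails to dominate s1 at R3 (8<9).
s4 fails to dominate s1 at R3 (-2<9).
No single strategy dominates all the others.

none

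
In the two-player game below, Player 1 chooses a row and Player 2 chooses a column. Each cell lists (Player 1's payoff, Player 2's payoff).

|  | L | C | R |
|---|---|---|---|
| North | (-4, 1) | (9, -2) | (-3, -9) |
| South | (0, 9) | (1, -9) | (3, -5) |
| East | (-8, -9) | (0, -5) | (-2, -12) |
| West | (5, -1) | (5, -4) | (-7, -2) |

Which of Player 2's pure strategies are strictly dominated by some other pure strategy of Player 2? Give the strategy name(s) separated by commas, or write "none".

L: no other strategy beats it everywhere (C at North (1>-2); R at North (1>-9)).
C: no other strategy beats it everywhere (L at East (-5>-9); R at North (-2>-9)).
R: dominated, since L does at least as well everywhere (North: 1>-9, South: 9>-5, East: -9>-12, West: -1>-2).

R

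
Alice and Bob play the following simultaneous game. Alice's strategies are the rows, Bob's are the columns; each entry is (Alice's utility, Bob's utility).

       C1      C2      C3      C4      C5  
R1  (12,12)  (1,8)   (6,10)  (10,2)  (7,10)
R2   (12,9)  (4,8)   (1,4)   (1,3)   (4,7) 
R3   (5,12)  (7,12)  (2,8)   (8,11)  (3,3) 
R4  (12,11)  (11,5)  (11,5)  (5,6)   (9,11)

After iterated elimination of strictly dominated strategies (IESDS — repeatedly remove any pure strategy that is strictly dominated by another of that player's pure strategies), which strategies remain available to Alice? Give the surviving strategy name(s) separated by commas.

Column C3 is eliminated: C1 beats it against every remaining row (R1: 12>10, R2: 9>4, R3: 12>8, R4: 11>5).
For Bob, C1 strictly dominates C4 on the remaining rows (R1: 12>2, R2: 9>3, R3: 12>11, R4: 11>6); eliminate C4.
Row R3 is eliminated: R4 beats it against every remaining column (C1: 12>5, C2: 11>7, C5: 9>3).
Bob's strategy C2 is strictly dominated by C1 (R1: 12>8, R2: 9>8, R4: 11>5) and is removed.
Among the remaining strategies, none is strictly dominated by another pure strategy of the same player, so the elimination stops.
Surviving strategies — Alice: {R1, R2, R4}; Bob: {C1, C5}.

R1, R2, R4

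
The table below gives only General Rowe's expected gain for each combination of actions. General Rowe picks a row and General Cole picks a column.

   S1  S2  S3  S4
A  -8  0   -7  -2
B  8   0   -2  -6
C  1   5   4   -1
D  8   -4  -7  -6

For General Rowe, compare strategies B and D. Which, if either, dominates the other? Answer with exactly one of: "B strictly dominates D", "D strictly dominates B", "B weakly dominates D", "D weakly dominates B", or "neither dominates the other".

B weakly dominates D

B's payoffs vs D's, by General Cole's action — S1: 8=8, S2: 0>-4, S3: -2>-7, S4: -6=-6.
B is at least as good everywhere and strictly better somewhere (tied only at S1, S4), so B weakly but not strictly dominates D.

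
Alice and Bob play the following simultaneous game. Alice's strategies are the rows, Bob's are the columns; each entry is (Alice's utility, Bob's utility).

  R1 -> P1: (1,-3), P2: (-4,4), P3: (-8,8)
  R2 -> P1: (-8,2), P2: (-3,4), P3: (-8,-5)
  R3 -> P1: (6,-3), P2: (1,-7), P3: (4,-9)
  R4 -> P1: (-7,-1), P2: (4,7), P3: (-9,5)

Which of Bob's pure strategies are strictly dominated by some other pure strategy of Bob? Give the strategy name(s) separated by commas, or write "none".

P1 is not dominated — it holds its own against P2 at R3 (-3>-7); P3 at R2 (2>-5).
P2 is not dominated — it holds its own against P1 at R1 (4>-3); P3 at R2 (4>-5).
Nothing dominates P3: P1 at R1 (8>-3); P2 at R1 (8>4).

none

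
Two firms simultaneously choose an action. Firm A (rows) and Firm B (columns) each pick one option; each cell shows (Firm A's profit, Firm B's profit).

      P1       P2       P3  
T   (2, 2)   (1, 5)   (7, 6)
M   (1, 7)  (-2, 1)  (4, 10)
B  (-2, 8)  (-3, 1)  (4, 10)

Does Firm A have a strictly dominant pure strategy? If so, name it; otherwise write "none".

T

T vs M: P1: 2>1, P2: 1>-2, P3: 7>4.
T vs B: P1: 2>-2, P2: 1>-3, P3: 7>4.
T strictly beats every other strategy against every opponent action, so it is strictly dominant.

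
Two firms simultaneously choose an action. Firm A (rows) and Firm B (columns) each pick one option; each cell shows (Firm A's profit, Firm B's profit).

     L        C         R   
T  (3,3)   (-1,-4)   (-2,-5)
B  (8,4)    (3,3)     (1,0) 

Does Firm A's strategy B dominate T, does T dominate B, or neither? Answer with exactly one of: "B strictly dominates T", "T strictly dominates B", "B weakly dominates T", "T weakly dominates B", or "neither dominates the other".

B strictly dominates T

Compare B to T across each opponent action: L: 8>3, C: 3>-1, R: 1>-2.
B gives a strictly higher payoff against each opponent action, so B strictly dominates T.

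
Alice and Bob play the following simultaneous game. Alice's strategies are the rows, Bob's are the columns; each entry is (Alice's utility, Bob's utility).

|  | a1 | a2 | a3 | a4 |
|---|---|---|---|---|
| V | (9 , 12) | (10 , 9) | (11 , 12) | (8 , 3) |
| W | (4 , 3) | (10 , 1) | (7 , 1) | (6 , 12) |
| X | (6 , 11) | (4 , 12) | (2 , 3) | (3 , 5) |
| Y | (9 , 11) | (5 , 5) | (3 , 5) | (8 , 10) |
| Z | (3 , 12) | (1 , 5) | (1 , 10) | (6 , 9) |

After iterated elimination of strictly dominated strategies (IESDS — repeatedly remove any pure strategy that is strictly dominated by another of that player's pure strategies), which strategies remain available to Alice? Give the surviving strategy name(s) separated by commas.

Alice's strategy X is strictly dominated by V (a1: 9>6, a2: 10>4, a3: 11>2, a4: 8>3) and is removed.
Alice's strategy Z is strictly dominated by V (a1: 9>3, a2: 10>1, a3: 11>1, a4: 8>6) and is removed.
For Bob, a1 strictly dominates a2 on the remaining rows (V: 12>9, W: 3>1, Y: 11>5); eliminate a2.
Row W is eliminated: V beats it against every remaining column (a1: 9>4, a3: 11>7, a4: 8>6).
For Bob, a1 strictly dominates a4 on the remaining rows (V: 12>3, Y: 11>10); eliminate a4.
Among the remaining strategies, none is strictly dominated by another pure strategy of the same player, so the elimination stops.
Surviving strategies — Alice: {V, Y}; Bob: {a1, a3}.

V, Y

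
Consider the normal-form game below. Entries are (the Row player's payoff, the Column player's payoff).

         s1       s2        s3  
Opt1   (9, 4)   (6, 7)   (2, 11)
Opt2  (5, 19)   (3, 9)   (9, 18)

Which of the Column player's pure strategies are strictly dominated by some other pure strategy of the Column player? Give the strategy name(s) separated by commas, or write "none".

Nothing dominates s1: s2 at Opt2 (19>9); s3 at Opt2 (19>18).
s3 strictly dominates s2 — Opt1: 11>7, Opt2: 18>9.
Nothing dominates s3: s1 at Opt1 (11>4); s2 at Opt1 (11>7).

s2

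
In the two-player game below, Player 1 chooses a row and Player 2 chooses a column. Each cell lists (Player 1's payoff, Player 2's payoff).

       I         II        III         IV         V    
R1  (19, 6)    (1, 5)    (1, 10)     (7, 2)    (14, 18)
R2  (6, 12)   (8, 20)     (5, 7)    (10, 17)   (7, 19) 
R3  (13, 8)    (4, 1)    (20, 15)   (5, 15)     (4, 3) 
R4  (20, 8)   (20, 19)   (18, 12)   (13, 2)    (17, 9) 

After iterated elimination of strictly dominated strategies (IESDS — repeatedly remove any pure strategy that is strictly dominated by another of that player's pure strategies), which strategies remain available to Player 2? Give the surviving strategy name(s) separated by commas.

II, III, IV

Player 1's strategy R1 is strictly dominated by R4 (I: 20>19, II: 20>1, III: 18>1, IV: 13>7, V: 17>14) and is removed.
Player 1's strategy R2 is strictly dominated by R4 (I: 20>6, II: 20>8, III: 18>5, IV: 13>10, V: 17>7) and is removed.
Column I is eliminated: III beats it against every remaining row (R3: 15>8, R4: 12>8).
For Player 2, III strictly dominates V on the remaining rows (R3: 15>3, R4: 12>9); eliminate V.
Among the remaining strategies, none is strictly dominated by another pure strategy of the same player, so the elimination stops.
Surviving strategies — Player 1: {R3, R4}; Player 2: {II, III, IV}.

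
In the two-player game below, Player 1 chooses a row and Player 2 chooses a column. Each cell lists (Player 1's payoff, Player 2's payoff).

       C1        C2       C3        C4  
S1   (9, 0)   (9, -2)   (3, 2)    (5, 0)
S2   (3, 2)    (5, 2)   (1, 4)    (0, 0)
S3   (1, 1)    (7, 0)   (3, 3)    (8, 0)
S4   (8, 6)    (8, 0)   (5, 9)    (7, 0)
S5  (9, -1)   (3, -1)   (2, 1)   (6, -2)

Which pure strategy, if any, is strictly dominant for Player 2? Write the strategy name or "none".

C3

C3 vs C1: S1: 2>0, S2: 4>2, S3: 3>1, S4: 9>6, S5: 1>-1.
C3 vs C2: S1: 2>-2, S2: 4>2, S3: 3>0, S4: 9>0, S5: 1>-1.
C3 vs C4: S1: 2>0, S2: 4>0, S3: 3>0, S4: 9>0, S5: 1>-2.
C3 strictly beats every other strategy against every opponent action, so it is strictly dominant.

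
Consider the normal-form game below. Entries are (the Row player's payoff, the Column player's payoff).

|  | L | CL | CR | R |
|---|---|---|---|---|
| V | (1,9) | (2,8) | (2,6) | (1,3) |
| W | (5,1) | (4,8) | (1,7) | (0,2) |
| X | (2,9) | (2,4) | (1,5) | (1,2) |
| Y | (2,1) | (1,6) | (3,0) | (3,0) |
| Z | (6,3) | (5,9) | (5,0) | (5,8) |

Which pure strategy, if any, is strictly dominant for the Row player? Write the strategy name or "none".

Z

Z vs V: L: 6>1, CL: 5>2, CR: 5>2, R: 5>1.
Z vs W: L: 6>5, CL: 5>4, CR: 5>1, R: 5>0.
Z vs X: L: 6>2, CL: 5>2, CR: 5>1, R: 5>1.
Z vs Y: L: 6>2, CL: 5>1, CR: 5>3, R: 5>3.
Z strictly beats every other strategy against every opponent action, so it is strictly dominant.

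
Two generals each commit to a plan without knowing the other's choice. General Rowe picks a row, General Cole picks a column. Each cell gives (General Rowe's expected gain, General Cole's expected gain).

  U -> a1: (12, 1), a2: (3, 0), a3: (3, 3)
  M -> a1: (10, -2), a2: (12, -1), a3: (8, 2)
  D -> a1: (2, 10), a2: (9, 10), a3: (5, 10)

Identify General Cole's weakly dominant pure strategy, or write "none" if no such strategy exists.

a3

a3 vs a1: U: 3>1, M: 2>-2, D: 10=10.
a3 vs a2: U: 3>0, M: 2>-1, D: 10=10.
a3 is at least as good as every other strategy against every opponent action, so it is weakly dominant.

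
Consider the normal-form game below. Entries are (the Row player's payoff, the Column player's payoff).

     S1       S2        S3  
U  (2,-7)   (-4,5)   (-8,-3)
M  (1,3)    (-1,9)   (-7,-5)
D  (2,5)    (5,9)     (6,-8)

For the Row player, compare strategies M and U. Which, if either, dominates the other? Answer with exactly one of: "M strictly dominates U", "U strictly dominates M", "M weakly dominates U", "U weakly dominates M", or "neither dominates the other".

M's payoffs vs U's, by the Column player's action — S1: 1<2, S2: -1>-4, S3: -7>-8.
M does better at S2, S3 but worse at S1; neither strategy dominates the other.

neither dominates the other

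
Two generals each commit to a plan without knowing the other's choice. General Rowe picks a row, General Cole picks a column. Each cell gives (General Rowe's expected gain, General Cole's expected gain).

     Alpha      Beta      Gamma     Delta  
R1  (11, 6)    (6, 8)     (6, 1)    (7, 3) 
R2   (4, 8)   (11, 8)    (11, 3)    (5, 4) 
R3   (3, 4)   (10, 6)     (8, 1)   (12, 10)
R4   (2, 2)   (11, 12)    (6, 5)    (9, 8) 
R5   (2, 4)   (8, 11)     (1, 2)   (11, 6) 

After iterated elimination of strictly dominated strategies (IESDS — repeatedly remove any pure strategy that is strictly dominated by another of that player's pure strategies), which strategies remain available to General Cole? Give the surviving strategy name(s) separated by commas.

General Rowe's strategy R5 is strictly dominated by R3 (Alpha: 3>2, Beta: 10>8, Gamma: 8>1, Delta: 12>11) and is removed.
General Cole's strategy Gamma is strictly dominated by Beta (R1: 8>1, R2: 8>3, R3: 6>1, R4: 12>5) and is removed.
Among the remaining strategies, none is strictly dominated by another pure strategy of the same player, so the elimination stops.
Surviving strategies — General Rowe: {R1, R2, R3, R4}; General Cole: {Alpha, Beta, Delta}.

Alpha, Beta, Delta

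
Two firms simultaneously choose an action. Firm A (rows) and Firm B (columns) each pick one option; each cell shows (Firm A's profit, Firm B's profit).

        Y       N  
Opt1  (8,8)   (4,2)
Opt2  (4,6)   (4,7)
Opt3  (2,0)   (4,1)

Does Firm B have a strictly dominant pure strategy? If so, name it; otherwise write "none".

none

Y fails to dominate N at Opt2 (6<7).
N fails to dominate Y at Opt1 (2<8).
No single strategy dominates all the others.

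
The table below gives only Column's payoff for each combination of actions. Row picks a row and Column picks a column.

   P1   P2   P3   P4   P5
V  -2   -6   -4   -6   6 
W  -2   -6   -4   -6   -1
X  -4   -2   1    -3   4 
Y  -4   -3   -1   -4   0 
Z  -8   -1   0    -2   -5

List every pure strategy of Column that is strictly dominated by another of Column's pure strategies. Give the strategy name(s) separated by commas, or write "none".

P1: dominated, since P5 does at least as well everywhere (V: 6>-2, W: -1>-2, X: 4>-4, Y: 0>-4, Z: -5>-8).
P2: dominated, since P3 does at least as well everywhere (V: -4>-6, W: -4>-6, X: 1>-2, Y: -1>-3, Z: 0>-1).
Nothing dominates P3: P1 at X (1>-4); P2 at V (-4>-6); P4 at V (-4>-6); P5 at Z (0>-5).
P3 strictly dominates P4 — V: -4>-6, W: -4>-6, X: 1>-3, Y: -1>-4, Z: 0>-2.
P5: no other strategy beats it everywhere (P1 at V (6>-2); P2 at V (6>-6); P3 at V (6>-4); P4 at V (6>-6)).

P1, P2, P4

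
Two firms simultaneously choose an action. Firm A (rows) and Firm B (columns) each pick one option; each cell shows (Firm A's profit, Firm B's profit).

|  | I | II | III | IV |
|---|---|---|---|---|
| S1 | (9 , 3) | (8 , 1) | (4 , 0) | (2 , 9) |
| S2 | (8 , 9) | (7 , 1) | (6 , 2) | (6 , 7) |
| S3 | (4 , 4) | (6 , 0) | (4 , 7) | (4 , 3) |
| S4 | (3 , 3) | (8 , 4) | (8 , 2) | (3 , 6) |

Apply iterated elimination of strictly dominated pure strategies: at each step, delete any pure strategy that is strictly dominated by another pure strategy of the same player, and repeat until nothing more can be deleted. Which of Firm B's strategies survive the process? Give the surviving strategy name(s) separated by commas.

Firm A's strategy S3 is strictly dominated by S2 (I: 8>4, II: 7>6, III: 6>4, IV: 6>4) and is removed.
Column II is eliminated: IV beats it against every remaining row (S1: 9>1, S2: 7>1, S4: 6>4).
Firm B's strategy III is strictly dominated by I (S1: 3>0, S2: 9>2, S4: 3>2) and is removed.
Row S4 is eliminated: S2 beats it against every remaining column (I: 8>3, IV: 6>3).
Among the remaining strategies, none is strictly dominated by another pure strategy of the same player, so the elimination stops.
Surviving strategies — Firm A: {S1, S2}; Firm B: {I, IV}.

I, IV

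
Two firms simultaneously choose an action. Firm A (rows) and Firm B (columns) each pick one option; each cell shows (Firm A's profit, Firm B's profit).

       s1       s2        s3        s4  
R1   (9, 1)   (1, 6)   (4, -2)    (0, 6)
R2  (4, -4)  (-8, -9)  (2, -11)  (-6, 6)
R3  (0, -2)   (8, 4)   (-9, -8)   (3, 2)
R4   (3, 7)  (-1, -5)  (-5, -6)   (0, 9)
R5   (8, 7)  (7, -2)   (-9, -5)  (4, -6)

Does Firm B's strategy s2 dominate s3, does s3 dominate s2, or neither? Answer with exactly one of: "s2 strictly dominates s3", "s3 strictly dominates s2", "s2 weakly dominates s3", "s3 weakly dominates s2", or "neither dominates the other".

s2 strictly dominates s3

s2's payoffs vs s3's, by Firm A's action — R1: 6>-2, R2: -9>-11, R3: 4>-8, R4: -5>-6, R5: -2>-5.
s2 gives a strictly higher payoff against each choice by Firm A, so s2 strictly dominates s3.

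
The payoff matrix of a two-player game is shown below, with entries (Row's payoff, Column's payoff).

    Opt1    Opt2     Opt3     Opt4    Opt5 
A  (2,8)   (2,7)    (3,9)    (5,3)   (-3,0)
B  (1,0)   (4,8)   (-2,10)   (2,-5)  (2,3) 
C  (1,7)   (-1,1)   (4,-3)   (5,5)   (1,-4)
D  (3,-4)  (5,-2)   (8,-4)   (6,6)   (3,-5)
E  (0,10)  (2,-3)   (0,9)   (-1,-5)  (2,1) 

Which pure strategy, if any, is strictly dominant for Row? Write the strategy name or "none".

D

D vs A: Opt1: 3>2, Opt2: 5>2, Opt3: 8>3, Opt4: 6>5, Opt5: 3>-3.
D vs B: Opt1: 3>1, Opt2: 5>4, Opt3: 8>-2, Opt4: 6>2, Opt5: 3>2.
D vs C: Opt1: 3>1, Opt2: 5>-1, Opt3: 8>4, Opt4: 6>5, Opt5: 3>1.
D vs E: Opt1: 3>0, Opt2: 5>2, Opt3: 8>0, Opt4: 6>-1, Opt5: 3>2.
D strictly beats every other strategy against every opponent action, so it is strictly dominant.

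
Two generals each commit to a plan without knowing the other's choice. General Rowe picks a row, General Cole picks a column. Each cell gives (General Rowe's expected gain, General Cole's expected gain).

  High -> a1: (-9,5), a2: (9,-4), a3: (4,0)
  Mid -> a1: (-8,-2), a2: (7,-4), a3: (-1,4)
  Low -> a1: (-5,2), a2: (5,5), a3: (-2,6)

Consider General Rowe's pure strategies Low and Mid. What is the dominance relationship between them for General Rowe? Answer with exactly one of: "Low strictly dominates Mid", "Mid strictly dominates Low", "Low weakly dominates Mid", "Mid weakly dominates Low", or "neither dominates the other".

neither dominates the other

Low's payoffs vs Mid's, by General Cole's action — a1: -5>-8, a2: 5<7, a3: -2<-1.
Low does better at a1 but worse at a2, a3; neither strategy dominates the other.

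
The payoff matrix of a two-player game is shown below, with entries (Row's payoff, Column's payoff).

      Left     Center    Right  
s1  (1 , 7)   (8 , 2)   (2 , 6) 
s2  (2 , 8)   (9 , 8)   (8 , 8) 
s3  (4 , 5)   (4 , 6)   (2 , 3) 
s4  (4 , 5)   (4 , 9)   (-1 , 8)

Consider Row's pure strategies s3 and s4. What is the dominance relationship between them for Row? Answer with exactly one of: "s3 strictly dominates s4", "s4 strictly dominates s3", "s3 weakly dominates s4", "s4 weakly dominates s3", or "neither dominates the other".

Compare s3 to s4 across each choice by Column: Left: 4=4, Center: 4=4, Right: 2>-1.
s3 is at least as good everywhere and strictly better somewhere (tied only at Left, Center), so s3 weakly but not strictly dominates s4.

s3 weakly dominates s4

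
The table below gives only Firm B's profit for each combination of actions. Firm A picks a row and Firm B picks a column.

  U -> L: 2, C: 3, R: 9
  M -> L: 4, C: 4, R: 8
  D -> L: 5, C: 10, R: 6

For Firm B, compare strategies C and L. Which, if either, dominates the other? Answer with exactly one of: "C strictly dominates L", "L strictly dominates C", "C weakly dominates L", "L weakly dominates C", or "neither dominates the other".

Compare C to L across each opponent action: U: 3>2, M: 4=4, D: 10>5.
C is at least as good everywhere and strictly better somewhere (tied only at M), so C weakly but not strictly dominates L.

C weakly dominates L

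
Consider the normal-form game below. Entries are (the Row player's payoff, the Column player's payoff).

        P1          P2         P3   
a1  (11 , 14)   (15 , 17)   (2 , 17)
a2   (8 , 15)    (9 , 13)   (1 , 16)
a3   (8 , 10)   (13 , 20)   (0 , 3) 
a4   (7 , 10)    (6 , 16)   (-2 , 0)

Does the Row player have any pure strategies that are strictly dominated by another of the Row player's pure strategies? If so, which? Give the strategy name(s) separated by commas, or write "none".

Nothing dominates a1: a2 at P1 (11>8); a3 at P1 (11>8); a4 at P1 (11>7).
a2 is strictly dominated by a1 (P1: 11>8, P2: 15>9, P3: 2>1).
a3 is strictly dominated by a1 (P1: 11>8, P2: 15>13, P3: 2>0).
a4: dominated, since a1 does at least as well everywhere (P1: 11>7, P2: 15>6, P3: 2>-2).

a2, a3, a4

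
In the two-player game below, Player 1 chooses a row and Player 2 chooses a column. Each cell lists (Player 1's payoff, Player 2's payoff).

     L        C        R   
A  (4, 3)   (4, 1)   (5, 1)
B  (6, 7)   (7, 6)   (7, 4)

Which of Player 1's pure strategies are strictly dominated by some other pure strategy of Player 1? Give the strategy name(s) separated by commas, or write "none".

A

A: dominated, since B does at least as well everywhere (L: 6>4, C: 7>4, R: 7>5).
B is not dominated — it holds its own against A at L (6>4).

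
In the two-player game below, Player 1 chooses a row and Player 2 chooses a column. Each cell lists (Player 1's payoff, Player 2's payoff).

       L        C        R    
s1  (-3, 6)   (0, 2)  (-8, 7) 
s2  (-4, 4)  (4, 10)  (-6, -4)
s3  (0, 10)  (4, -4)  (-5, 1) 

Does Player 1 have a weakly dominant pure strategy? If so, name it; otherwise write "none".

s3

s3 vs s1: L: 0>-3, C: 4>0, R: -5>-8.
s3 vs s2: L: 0>-4, C: 4=4, R: -5>-6.
s3 is at least as good as every other strategy against every opponent action, so it is weakly dominant.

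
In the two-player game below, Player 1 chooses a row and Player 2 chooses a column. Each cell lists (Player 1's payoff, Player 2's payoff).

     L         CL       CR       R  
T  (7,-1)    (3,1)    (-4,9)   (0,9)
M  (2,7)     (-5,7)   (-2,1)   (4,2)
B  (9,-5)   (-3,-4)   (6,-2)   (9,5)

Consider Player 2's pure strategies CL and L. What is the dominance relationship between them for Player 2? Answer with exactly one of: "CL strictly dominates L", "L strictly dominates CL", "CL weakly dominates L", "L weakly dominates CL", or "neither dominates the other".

CL's payoffs vs L's, by Player 1's action — T: 1>-1, M: 7=7, B: -4>-5.
CL is at least as good everywhere and strictly better somewhere (tied only at M), so CL weakly but not strictly dominates L.

CL weakly dominates L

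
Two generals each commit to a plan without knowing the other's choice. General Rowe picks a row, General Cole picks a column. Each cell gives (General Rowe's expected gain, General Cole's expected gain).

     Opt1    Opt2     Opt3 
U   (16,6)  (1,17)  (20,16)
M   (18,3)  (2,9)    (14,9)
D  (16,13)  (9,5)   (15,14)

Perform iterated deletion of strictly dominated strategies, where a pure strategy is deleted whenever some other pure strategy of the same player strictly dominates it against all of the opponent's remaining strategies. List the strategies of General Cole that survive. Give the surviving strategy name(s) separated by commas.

Column Opt1 is eliminated: Opt3 beats it against every remaining row (U: 16>6, M: 9>3, D: 14>13).
For General Rowe, D strictly dominates M on the remaining columns (Opt2: 9>2, Opt3: 15>14); eliminate M.
Among the remaining strategies, none is strictly dominated by another pure strategy of the same player, so the elimination stops.
Surviving strategies — General Rowe: {U, D}; General Cole: {Opt2, Opt3}.

Opt2, Opt3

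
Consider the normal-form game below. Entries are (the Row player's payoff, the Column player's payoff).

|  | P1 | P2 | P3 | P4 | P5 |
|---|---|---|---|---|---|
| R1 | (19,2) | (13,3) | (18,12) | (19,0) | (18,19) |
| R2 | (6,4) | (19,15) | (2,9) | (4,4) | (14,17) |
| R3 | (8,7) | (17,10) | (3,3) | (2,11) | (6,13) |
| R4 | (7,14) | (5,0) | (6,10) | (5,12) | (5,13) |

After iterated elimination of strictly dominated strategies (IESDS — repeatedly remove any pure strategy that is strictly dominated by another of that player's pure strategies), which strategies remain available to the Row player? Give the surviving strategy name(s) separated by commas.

R1

The Row player's strategy R4 is strictly dominated by R1 (P1: 19>7, P2: 13>5, P3: 18>6, P4: 19>5, P5: 18>5) and is removed.
For the Column player, P2 strictly dominates P1 on the remaining rows (R1: 3>2, R2: 15>4, R3: 10>7); eliminate P1.
Column P2 is eliminated: P5 beats it against every remaining row (R1: 19>3, R2: 17>15, R3: 13>10).
For the Row player, R1 strictly dominates R2 on the remaining columns (P3: 18>2, P4: 19>4, P5: 18>14); eliminate R2.
The Row player's strategy R3 is strictly dominated by R1 (P3: 18>3, P4: 19>2, P5: 18>6) and is removed.
Column P3 is eliminated: P5 beats it against every remaining row (R1: 19>12).
The Column player's strategy P4 is strictly dominated by P5 (R1: 19>0) and is removed.
Among the remaining strategies, none is strictly dominated by another pure strategy of the same player, so the elimination stops.
Surviving strategies — the Row player: {R1}; the Column player: {P5}.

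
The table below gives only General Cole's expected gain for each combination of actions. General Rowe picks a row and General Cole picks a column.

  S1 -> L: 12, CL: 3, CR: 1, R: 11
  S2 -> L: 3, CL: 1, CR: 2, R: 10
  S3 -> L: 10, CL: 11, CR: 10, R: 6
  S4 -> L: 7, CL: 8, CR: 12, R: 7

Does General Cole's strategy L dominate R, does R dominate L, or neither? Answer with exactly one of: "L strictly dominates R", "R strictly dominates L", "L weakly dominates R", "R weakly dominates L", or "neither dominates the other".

neither dominates the other

Compare L to R across every action of General Rowe: S1: 12>11, S2: 3<10, S3: 10>6, S4: 7=7.
L does better at S1, S3 but worse at S2; neither strategy dominates the other.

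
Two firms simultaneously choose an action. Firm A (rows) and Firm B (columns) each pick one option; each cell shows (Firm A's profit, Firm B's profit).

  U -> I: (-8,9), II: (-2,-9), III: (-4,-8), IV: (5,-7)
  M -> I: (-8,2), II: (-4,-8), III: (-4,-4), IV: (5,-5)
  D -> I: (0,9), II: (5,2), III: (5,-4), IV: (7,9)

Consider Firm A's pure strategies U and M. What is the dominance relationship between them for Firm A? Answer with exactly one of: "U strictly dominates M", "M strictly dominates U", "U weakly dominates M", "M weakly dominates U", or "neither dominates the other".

U weakly dominates M

U's payoffs vs M's, by Firm B's action — I: -8=-8, II: -2>-4, III: -4=-4, IV: 5=5.
U is at least as good everywhere and strictly better somewhere (tied only at I, III, IV), so U weakly but not strictly dominates M.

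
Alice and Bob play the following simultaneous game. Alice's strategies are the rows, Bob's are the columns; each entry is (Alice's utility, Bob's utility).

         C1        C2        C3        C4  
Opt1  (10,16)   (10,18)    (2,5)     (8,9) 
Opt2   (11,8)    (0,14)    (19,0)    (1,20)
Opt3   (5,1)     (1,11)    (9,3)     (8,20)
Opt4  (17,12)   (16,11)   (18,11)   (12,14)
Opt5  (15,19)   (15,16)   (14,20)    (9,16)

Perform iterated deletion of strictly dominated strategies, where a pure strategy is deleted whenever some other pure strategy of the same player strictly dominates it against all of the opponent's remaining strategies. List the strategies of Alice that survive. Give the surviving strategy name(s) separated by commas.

Alice's strategy Opt1 is strictly dominated by Opt4 (C1: 17>10, C2: 16>10, C3: 18>2, C4: 12>8) and is removed.
Row Opt3 is eliminated: Opt4 beats it against every remaining column (C1: 17>5, C2: 16>1, C3: 18>9, C4: 12>8).
Alice's strategy Opt5 is strictly dominated by Opt4 (C1: 17>15, C2: 16>15, C3: 18>14, C4: 12>9) and is removed.
Column C1 is eliminated: C4 beats it against every remaining row (Opt2: 20>8, Opt4: 14>12).
Bob's strategy C2 is strictly dominated by C4 (Opt2: 20>14, Opt4: 14>11) and is removed.
For Bob, C4 strictly dominates C3 on the remaining rows (Opt2: 20>0, Opt4: 14>11); eliminate C3.
Alice's strategy Opt2 is strictly dominated by Opt4 (C4: 12>1) and is removed.
Among the remaining strategies, none is strictly dominated by another pure strategy of the same player, so the elimination stops.
Surviving strategies — Alice: {Opt4}; Bob: {C4}.

Opt4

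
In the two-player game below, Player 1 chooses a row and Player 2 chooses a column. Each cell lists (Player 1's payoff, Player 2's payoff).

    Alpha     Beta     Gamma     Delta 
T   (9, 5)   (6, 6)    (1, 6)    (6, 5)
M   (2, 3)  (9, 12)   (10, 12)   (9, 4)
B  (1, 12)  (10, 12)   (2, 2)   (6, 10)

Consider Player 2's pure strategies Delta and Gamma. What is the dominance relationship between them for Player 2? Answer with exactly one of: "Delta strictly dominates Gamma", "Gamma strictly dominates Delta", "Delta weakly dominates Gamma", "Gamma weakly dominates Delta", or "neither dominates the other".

neither dominates the other

Delta's payoffs vs Gamma's, by Player 1's action — T: 5<6, M: 4<12, B: 10>2.
Delta does better at B but worse at T, M; neither strategy dominates the other.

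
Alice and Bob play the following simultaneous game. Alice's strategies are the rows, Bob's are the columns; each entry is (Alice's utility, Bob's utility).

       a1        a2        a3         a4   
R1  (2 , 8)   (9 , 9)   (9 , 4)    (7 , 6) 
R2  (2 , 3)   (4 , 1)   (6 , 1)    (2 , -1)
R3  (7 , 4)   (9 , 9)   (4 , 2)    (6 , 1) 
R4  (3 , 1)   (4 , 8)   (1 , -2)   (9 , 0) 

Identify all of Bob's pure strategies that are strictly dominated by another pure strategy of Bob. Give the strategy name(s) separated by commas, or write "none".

a1: no other strategy beats it everywhere (a2 at R2 (3>1); a3 at R1 (8>4); a4 at R1 (8>6)).
Nothing dominates a2: a1 at R1 (9>8); a3 at R1 (9>4); a4 at R1 (9>6).
a3 is strictly dominated by a1 (R1: 8>4, R2: 3>1, R3: 4>2, R4: 1>-2).
a4: dominated, since a1 does at least as well everywhere (R1: 8>6, R2: 3>-1, R3: 4>1, R4: 1>0).

a3, a4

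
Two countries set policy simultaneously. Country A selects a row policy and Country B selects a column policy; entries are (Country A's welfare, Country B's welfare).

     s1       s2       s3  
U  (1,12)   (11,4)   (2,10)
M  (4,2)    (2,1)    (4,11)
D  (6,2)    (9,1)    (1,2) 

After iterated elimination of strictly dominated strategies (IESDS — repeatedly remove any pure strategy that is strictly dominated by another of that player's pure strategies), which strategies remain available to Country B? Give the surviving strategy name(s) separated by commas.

s1, s3

For Country B, s1 strictly dominates s2 on the remaining rows (U: 12>4, M: 2>1, D: 2>1); eliminate s2.
For Country A, M strictly dominates U on the remaining columns (s1: 4>1, s3: 4>2); eliminate U.
Among the remaining strategies, none is strictly dominated by another pure strategy of the same player, so the elimination stops.
Surviving strategies — Country A: {M, D}; Country B: {s1, s3}.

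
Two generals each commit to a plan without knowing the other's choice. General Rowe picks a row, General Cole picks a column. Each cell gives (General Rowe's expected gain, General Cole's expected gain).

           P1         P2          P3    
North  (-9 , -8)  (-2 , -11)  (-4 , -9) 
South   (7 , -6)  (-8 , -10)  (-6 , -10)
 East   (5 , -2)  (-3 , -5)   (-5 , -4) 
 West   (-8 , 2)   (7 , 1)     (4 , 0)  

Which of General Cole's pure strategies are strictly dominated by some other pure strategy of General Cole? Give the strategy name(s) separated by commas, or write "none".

P2, P3

P1: no other strategy beats it everywhere (P2 at North (-8>-11); P3 at North (-8>-9)).
P2: dominated, since P1 does at least as well everywhere (North: -8>-11, South: -6>-10, East: -2>-5, West: 2>1).
P3: dominated, since P1 does at least as well everywhere (North: -8>-9, South: -6>-10, East: -2>-4, West: 2>0).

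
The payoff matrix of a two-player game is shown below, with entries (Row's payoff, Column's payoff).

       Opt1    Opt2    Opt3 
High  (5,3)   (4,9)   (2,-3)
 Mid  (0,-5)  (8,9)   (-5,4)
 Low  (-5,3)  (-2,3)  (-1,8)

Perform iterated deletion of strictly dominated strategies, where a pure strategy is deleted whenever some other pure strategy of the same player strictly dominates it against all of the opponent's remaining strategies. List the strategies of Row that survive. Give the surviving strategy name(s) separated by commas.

For Row, High strictly dominates Low on the remaining columns (Opt1: 5>-5, Opt2: 4>-2, Opt3: 2>-1); eliminate Low.
For Column, Opt2 strictly dominates Opt1 on the remaining rows (High: 9>3, Mid: 9>-5); eliminate Opt1.
For Column, Opt2 strictly dominates Opt3 on the remaining rows (High: 9>-3, Mid: 9>4); eliminate Opt3.
Row's strategy High is strictly dominated by Mid (Opt2: 8>4) and is removed.
Among the remaining strategies, none is strictly dominated by another pure strategy of the same player, so the elimination stops.
Surviving strategies — Row: {Mid}; Column: {Opt2}.

Mid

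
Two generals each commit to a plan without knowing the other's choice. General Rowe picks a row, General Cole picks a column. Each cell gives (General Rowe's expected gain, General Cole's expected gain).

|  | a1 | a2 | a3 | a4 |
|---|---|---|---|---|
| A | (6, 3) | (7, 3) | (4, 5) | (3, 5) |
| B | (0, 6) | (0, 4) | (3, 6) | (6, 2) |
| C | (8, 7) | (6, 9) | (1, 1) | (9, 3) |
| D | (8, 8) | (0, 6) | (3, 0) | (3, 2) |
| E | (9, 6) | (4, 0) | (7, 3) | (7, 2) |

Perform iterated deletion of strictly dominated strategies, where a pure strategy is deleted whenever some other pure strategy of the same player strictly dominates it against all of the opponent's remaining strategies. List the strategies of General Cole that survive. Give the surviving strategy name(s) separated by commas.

General Rowe's strategy B is strictly dominated by E (a1: 9>0, a2: 4>0, a3: 7>3, a4: 7>6) and is removed.
For General Rowe, E strictly dominates D on the remaining columns (a1: 9>8, a2: 4>0, a3: 7>3, a4: 7>3); eliminate D.
Among the remaining strategies, none is strictly dominated by another pure strategy of the same player, so the elimination stops.
Surviving strategies — General Rowe: {A, C, E}; General Cole: {a1, a2, a3, a4}.

a1, a2, a3, a4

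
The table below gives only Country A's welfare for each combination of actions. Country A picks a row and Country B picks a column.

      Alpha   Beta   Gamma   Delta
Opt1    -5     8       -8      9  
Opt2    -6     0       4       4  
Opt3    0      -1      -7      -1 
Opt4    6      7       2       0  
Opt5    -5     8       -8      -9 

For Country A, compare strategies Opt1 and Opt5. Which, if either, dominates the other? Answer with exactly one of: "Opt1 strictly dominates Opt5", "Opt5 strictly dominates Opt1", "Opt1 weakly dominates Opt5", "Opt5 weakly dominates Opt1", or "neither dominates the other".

Opt1 weakly dominates Opt5

Opt1's payoffs vs Opt5's, by Country B's action — Alpha: -5=-5, Beta: 8=8, Gamma: -8=-8, Delta: 9>-9.
Opt1 is at least as good everywhere and strictly better somewhere (tied only at Alpha, Beta, Gamma), so Opt1 weakly but not strictly dominates Opt5.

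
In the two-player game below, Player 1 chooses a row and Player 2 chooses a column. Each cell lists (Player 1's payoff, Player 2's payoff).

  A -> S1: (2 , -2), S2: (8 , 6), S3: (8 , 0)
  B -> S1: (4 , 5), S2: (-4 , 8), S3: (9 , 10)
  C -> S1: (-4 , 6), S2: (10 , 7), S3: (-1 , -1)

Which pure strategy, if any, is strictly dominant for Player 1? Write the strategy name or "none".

A fails to dominate B at S1 (2<4).
B fails to dominate A at S2 (-4<8).
C fails to dominate A at S1 (-4<2).
No single strategy dominates all the others.

none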